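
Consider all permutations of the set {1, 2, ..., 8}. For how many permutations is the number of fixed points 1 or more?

25487

# with exactly i fixed is C(8,i)·!(8-i); sum over i=1..8:
  i=1: C(8,1)·!7 = 8·1854 = 14832
  i=2: C(8,2)·!6 = 28·265 = 7420
  i=3: C(8,3)·!5 = 56·44 = 2464
  i=4: C(8,4)·!4 = 70·9 = 630
  i=5: C(8,5)·!3 = 56·2 = 112
  i=6: C(8,6)·!2 = 28·1 = 28
  i=7: C(8,7)·!1 = 8·0 = 0
  i=8: C(8,8)·!0 = 1·1 = 1
Total = 25487.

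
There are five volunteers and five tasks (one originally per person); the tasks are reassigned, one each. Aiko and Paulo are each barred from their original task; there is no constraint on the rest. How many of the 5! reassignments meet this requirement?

Inclusion-exclusion on the 2 forbidden self-matches:
Σ_{j=0}^{2} (-1)^j C(2,j)(5-j)!
= C(2,0)·5! - C(2,1)·4! + C(2,2)·3!
= 120 - 48 + 6
= 78

78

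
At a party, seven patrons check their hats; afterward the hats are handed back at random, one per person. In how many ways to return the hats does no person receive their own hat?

Use !n = (n-1)(!(n-1) + !(n-2)).
!7 = 6·(265 + 44) = 6·309 = 1854

1854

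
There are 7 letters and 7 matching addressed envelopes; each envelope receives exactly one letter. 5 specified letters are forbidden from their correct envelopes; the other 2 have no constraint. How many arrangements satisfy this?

Let A_j be the event that the j-th constrained one is fixed. By inclusion-exclusion over the 5 events:
Σ_{j=0}^{5} (-1)^j C(5,j)(7-j)!
= C(5,0)·7! - C(5,1)·6! + C(5,2)·5! - C(5,3)·4! + C(5,4)·3! - C(5,5)·2!
= 5040 - 3600 + 1200 - 240 + 30 - 2
= 2428

2428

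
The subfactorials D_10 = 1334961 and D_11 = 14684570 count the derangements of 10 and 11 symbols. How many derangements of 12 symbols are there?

176214841

D_12 = (12-1)·(D_11 + D_10) = 11·(14684570 + 1334961) = 11·16019531 = 176214841.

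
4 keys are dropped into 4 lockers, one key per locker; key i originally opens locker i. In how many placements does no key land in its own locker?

9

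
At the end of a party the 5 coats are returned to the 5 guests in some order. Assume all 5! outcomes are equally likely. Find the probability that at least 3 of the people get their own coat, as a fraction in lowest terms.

Favorable outcomes: Σ_{i≥3} C(5,i)·!(5-i) = 10·1 + 5·0 + 1·1 = 11.
Total outcomes: 5! = 120.
Probability = 11/120 = 11/120.

11/120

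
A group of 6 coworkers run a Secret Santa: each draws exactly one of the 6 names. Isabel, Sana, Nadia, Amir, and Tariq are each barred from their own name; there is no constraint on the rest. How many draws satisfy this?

Inclusion-exclusion on the 5 forbidden self-matches:
Σ_{j=0}^{5} (-1)^j C(5,j)(6-j)!
= C(5,0)·6! - C(5,1)·5! + C(5,2)·4! - C(5,3)·3! + C(5,4)·2! - C(5,5)·1!
= 720 - 600 + 240 - 60 + 10 - 1
= 309

309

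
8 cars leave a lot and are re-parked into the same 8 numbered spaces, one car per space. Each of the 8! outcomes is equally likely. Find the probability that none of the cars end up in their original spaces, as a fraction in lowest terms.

Favorable outcomes: !8 = 14833.
Total outcomes: 8! = 40320.
Probability = 14833/40320 = 2119/5760.

2119/5760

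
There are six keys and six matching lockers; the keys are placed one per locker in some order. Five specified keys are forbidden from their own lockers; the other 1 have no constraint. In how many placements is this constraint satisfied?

309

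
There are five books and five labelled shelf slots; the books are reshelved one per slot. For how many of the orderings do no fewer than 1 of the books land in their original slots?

# with exactly i fixed is C(5,i)·!(5-i); sum over i=1..5:
  i=1: C(5,1)·!4 = 5·9 = 45
  i=2: C(5,2)·!3 = 10·2 = 20
  i=3: C(5,3)·!2 = 10·1 = 10
  i=4: C(5,4)·!1 = 5·0 = 0
  i=5: C(5,5)·!0 = 1·1 = 1
Total = 76.

76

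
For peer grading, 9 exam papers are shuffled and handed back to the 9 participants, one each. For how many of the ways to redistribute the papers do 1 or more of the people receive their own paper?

Sum C(9,i)·!(9-i) for i = 1..9:
  i=1: C(9,1)·!8 = 9·14833 = 133497
  i=2: C(9,2)·!7 = 36·1854 = 66744
  i=3: C(9,3)·!6 = 84·265 = 22260
  i=4: C(9,4)·!5 = 126·44 = 5544
  i=5: C(9,5)·!4 = 126·9 = 1134
  i=6: C(9,6)·!3 = 84·2 = 168
  i=7: C(9,7)·!2 = 36·1 = 36
  i=8: C(9,8)·!1 = 9·0 = 0
  i=9: C(9,9)·!0 = 1·1 = 1
Total = 229384.

229384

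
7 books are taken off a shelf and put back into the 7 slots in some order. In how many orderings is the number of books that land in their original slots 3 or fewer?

Sum C(7,i)·!(7-i) for i = 0..3:
  i=0: C(7,0)·!7 = 1·1854 = 1854
  i=1: C(7,1)·!6 = 7·265 = 1855
  i=2: C(7,2)·!5 = 21·44 = 924
  i=3: C(7,3)·!4 = 35·9 = 315
Total = 4948.

4948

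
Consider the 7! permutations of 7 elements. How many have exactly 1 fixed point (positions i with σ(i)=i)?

1855

Choose which one of the 7 is fixed: C(7,1) = 7.
The other 6 form a derangement: !6 = 265.
Total: 7 × 265 = 1855.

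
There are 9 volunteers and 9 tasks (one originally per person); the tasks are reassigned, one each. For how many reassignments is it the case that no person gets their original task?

Use !n = (n-1)(!(n-1) + !(n-2)).
!9 = 8·(14833 + 1854) = 8·16687 = 133496

133496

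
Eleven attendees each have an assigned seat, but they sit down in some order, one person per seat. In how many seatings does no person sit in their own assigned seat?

14684570

Use !n = n·!(n-1) + (-1)^n.
!11 = 11·1334961 - 1 = 14684570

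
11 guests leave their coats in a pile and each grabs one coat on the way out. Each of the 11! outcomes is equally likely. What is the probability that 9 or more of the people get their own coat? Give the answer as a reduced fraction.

Favorable outcomes: Σ_{i≥9} C(11,i)·!(11-i) = 55·1 + 11·0 + 1·1 = 56.
Total outcomes: 11! = 39916800.
Probability = 56/39916800 = 1/712800.

1/712800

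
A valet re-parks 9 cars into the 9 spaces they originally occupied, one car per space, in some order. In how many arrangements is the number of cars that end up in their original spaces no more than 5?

362675

Sum C(9,i)·!(9-i) for i = 0..5:
  i=0: C(9,0)·!9 = 1·133496 = 133496
  i=1: C(9,1)·!8 = 9·14833 = 133497
  i=2: C(9,2)·!7 = 36·1854 = 66744
  i=3: C(9,3)·!6 = 84·265 = 22260
  i=4: C(9,4)·!5 = 126·44 = 5544
  i=5: C(9,5)·!4 = 126·9 = 1134
Total = 362675.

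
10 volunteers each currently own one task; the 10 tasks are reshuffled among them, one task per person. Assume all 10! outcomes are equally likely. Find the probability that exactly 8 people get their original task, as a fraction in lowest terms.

1/80640

Favorable outcomes: C(10,8)·!2 = 45·1 = 45.
Total outcomes: 10! = 3628800.
Probability = 45/3628800 = 1/80640.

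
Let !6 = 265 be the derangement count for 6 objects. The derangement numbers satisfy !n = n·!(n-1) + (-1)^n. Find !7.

!7 = 7·265 - 1 = 1854.

1854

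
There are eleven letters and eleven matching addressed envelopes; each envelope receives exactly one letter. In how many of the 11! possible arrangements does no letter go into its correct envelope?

14684570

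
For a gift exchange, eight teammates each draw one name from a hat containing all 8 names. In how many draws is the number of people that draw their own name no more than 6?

Sum C(8,i)·!(8-i) for i = 0..6:
  i=0: C(8,0)·!8 = 1·14833 = 14833
  i=1: C(8,1)·!7 = 8·1854 = 14832
  i=2: C(8,2)·!6 = 28·265 = 7420
  i=3: C(8,3)·!5 = 56·44 = 2464
  i=4: C(8,4)·!4 = 70·9 = 630
  i=5: C(8,5)·!3 = 56·2 = 112
  i=6: C(8,6)·!2 = 28·1 = 28
Total = 40319.

40319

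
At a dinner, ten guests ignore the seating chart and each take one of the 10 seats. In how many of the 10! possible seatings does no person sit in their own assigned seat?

By inclusion-exclusion, !10 = Σ (-1)^k · 10!/k! for k=0..10
= 10! - 10!/1! + 10!/2! - 10!/3! + 10!/4! - 10!/5! + 10!/6! - 10!/7! + 10!/8! - 10!/9! + 10!/10!
= 3628800 - 3628800 + 1814400 - 604800 + 151200 - 30240 + 5040 - 720 + 90 - 10 + 1
= 1334961

1334961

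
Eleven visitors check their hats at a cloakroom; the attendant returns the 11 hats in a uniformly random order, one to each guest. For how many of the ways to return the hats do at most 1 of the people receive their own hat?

Sum C(11,i)·!(11-i) for i = 0..1:
  i=0: C(11,0)·!11 = 1·14684570 = 14684570
  i=1: C(11,1)·!10 = 11·1334961 = 14684571
Total = 29369141.

29369141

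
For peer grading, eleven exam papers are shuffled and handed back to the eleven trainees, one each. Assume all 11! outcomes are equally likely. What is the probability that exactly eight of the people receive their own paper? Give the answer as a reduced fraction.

1/120960

Favorable outcomes: C(11,8)·!3 = 165·2 = 330.
Total outcomes: 11! = 39916800.
Probability = 330/39916800 = 1/120960.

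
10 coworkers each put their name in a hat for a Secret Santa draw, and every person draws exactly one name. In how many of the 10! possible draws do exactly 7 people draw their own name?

240

Choose which 7 of the 10 are fixed: C(10,7) = 120.
The other 3 form a derangement: !3 = 2.
Total: 120 × 2 = 240.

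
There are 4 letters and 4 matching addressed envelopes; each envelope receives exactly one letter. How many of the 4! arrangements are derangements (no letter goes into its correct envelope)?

9

The number of derangements of 4 is !4 = Σ_{k=0}^{4} (-1)^k·4!/k!
= 4! - 4!/1! + 4!/2! - 4!/3! + 4!/4!
= 24 - 24 + 12 - 4 + 1
= 9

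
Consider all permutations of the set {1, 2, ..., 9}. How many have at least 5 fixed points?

1339

# with exactly i fixed is C(9,i)·!(9-i); sum over i=5..9:
  i=5: C(9,5)·!4 = 126·9 = 1134
  i=6: C(9,6)·!3 = 84·2 = 168
  i=7: C(9,7)·!2 = 36·1 = 36
  i=8: C(9,8)·!1 = 9·0 = 0
  i=9: C(9,9)·!0 = 1·1 = 1
Total = 1339.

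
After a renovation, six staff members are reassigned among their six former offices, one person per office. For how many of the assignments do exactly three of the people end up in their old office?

Pick the 3 fixed positions: C(6,3) = 20 ways.
The other 3 form a derangement: !3 = 2.
Total: 20 × 2 = 40.

40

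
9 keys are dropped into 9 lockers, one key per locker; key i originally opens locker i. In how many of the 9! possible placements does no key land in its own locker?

133496

Use !n = n·!(n-1) + (-1)^n.
!9 = 9·14833 - 1 = 133496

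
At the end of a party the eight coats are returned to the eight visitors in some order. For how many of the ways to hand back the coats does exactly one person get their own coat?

Choose which one of the 8 is fixed: C(8,1) = 8.
The other 7 form a derangement: !7 = 1854.
Total: 8 × 1854 = 14832.

14832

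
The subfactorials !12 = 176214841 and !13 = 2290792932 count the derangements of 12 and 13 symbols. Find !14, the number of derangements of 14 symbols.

!14 = (14-1)·(!13 + !12) = 13·(2290792932 + 176214841) = 13·2467007773 = 32071101049.

32071101049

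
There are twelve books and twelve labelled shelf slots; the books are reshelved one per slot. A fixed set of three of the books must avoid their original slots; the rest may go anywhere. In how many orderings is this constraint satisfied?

369774720

Inclusion-exclusion on the 3 forbidden self-matches:
Σ_{j=0}^{3} (-1)^j C(3,j)(12-j)!
= C(3,0)·12! - C(3,1)·11! + C(3,2)·10! - C(3,3)·9!
= 479001600 - 119750400 + 10886400 - 362880
= 369774720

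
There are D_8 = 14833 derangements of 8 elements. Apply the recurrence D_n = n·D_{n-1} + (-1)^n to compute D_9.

D_9 = 9·14833 - 1 = 133496.

133496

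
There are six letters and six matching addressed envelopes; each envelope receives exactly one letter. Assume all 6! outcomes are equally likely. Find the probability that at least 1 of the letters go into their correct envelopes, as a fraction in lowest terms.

Favorable outcomes: Σ_{i≥1} C(6,i)·!(6-i) = 6·44 + 15·9 + 20·2 + 15·1 + 6·0 + 1·1 = 455.
Total outcomes: 6! = 720.
Probability = 455/720 = 91/144.

91/144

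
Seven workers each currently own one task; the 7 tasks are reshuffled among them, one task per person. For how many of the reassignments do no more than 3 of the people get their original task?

4948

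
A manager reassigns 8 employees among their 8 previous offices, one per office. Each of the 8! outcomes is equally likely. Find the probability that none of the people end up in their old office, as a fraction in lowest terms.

Favorable outcomes: !8 = 14833.
Total outcomes: 8! = 40320.
Probability = 14833/40320 = 2119/5760.

2119/5760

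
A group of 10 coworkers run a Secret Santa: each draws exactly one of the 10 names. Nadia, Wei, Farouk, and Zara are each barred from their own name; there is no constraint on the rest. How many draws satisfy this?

2399760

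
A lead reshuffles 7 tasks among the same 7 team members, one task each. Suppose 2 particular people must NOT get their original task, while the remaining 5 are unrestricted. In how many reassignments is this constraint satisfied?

3720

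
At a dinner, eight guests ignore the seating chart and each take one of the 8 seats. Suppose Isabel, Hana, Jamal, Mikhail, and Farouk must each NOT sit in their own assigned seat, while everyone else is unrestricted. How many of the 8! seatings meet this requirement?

21234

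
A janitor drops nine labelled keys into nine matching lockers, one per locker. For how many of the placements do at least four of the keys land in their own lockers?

# with exactly i fixed is C(9,i)·!(9-i); sum over i=4..9:
  i=4: C(9,4)·!5 = 126·44 = 5544
  i=5: C(9,5)·!4 = 126·9 = 1134
  i=6: C(9,6)·!3 = 84·2 = 168
  i=7: C(9,7)·!2 = 36·1 = 36
  i=8: C(9,8)·!1 = 9·0 = 0
  i=9: C(9,9)·!0 = 1·1 = 1
Total = 6883.

6883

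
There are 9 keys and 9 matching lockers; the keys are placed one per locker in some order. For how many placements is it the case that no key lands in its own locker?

Recurrence: !9 = 9·!8 + (-1)^9.
!9 = 9·14833 - 1 = 133496

133496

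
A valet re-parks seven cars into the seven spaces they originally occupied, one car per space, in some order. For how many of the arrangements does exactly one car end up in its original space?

1855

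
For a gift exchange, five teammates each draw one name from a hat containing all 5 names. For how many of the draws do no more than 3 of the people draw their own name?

119

# with exactly i fixed is C(5,i)·!(5-i); sum over i=0..3:
  i=0: C(5,0)·!5 = 1·44 = 44
  i=1: C(5,1)·!4 = 5·9 = 45
  i=2: C(5,2)·!3 = 10·2 = 20
  i=3: C(5,3)·!2 = 10·1 = 10
Total = 119.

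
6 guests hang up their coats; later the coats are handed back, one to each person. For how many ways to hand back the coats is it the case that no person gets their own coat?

!6 = 6! · Σ_{k=0}^{6} (-1)^k/k!
= 6! - 6!/1! + 6!/2! - 6!/3! + 6!/4! - 6!/5! + 6!/6!
= 720 - 720 + 360 - 120 + 30 - 6 + 1
= 265

265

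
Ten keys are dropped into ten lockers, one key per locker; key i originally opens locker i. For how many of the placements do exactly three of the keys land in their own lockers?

Pick the 3 fixed positions: C(10,3) = 120 ways.
The other 7 form a derangement: !7 = 1854.
Total: 120 × 1854 = 222480.

222480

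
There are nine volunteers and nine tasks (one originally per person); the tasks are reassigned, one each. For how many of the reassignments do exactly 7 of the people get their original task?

Pick the 7 fixed positions: C(9,7) = 36 ways.
The remaining 2 must be deranged: !2 = 1.
Total: 36 × 1 = 36.

36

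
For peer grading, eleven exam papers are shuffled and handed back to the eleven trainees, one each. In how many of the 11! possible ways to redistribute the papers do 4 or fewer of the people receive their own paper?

Sum C(11,i)·!(11-i) for i = 0..4:
  i=0: C(11,0)·!11 = 1·14684570 = 14684570
  i=1: C(11,1)·!10 = 11·1334961 = 14684571
  i=2: C(11,2)·!9 = 55·133496 = 7342280
  i=3: C(11,3)·!8 = 165·14833 = 2447445
  i=4: C(11,4)·!7 = 330·1854 = 611820
Total = 39770686.

39770686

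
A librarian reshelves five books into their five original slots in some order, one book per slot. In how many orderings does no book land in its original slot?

44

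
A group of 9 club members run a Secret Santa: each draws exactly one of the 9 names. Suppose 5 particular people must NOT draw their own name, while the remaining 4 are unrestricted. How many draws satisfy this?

205056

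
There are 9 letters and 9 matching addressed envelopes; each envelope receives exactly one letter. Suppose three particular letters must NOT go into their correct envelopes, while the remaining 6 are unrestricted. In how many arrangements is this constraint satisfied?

256320

Inclusion-exclusion on the 3 forbidden self-matches:
Σ_{j=0}^{3} (-1)^j C(3,j)(9-j)!
= C(3,0)·9! - C(3,1)·8! + C(3,2)·7! - C(3,3)·6!
= 362880 - 120960 + 15120 - 720
= 256320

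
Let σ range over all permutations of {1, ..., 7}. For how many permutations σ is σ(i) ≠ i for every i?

The number of derangements of 7 is !7 = Σ_{k=0}^{7} (-1)^k·7!/k!
= 7! - 7!/1! + 7!/2! - 7!/3! + 7!/4! - 7!/5! + 7!/6! - 7!/7!
= 5040 - 5040 + 2520 - 840 + 210 - 42 + 7 - 1
= 1854

1854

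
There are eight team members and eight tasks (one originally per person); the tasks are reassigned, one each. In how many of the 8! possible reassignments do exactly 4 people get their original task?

630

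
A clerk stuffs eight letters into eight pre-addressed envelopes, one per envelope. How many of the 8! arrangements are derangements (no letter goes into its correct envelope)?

Recurrence: !8 = 7·(!7 + !6).
!8 = 7·(1854 + 265) = 7·2119 = 14833

14833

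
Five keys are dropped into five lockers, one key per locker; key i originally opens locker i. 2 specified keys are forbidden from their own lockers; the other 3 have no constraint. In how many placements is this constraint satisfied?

78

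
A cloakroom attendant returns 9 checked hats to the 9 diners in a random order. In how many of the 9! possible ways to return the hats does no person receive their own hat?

By inclusion-exclusion, !9 = Σ (-1)^k · 9!/k! for k=0..9
= 9! - 9!/1! + 9!/2! - 9!/3! + 9!/4! - 9!/5! + 9!/6! - 9!/7! + 9!/8! - 9!/9!
= 362880 - 362880 + 181440 - 60480 + 15120 - 3024 + 504 - 72 + 9 - 1
= 133496

133496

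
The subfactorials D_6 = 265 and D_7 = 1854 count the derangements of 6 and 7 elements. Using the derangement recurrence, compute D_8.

D_8 = (8-1)·(D_7 + D_6) = 7·(1854 + 265) = 7·2119 = 14833.

14833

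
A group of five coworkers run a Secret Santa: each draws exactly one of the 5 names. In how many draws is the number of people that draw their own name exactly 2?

Choose which 2 of the 5 are fixed: C(5,2) = 10.
The remaining 3 must be deranged: !3 = 2.
Total: 10 × 2 = 20.

20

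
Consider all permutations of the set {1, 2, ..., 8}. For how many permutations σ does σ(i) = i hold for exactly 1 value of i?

Choose which one of the 8 is fixed: C(8,1) = 8.
The other 7 form a derangement: !7 = 1854.
Total: 8 × 1854 = 14832.

14832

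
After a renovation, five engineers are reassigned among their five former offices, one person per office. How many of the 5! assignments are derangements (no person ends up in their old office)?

By inclusion-exclusion, !5 = Σ (-1)^k · 5!/k! for k=0..5
= 5! - 5!/1! + 5!/2! - 5!/3! + 5!/4! - 5!/5!
= 120 - 120 + 60 - 20 + 5 - 1
= 44

44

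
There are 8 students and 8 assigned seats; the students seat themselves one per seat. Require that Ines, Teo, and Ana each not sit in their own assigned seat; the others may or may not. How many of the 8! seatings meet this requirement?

Inclusion-exclusion on the 3 forbidden self-matches:
Σ_{j=0}^{3} (-1)^j C(3,j)(8-j)!
= C(3,0)·8! - C(3,1)·7! + C(3,2)·6! - C(3,3)·5!
= 40320 - 15120 + 2160 - 120
= 27240

27240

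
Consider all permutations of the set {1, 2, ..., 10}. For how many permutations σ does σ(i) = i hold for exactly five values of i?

Pick the 5 fixed positions: C(10,5) = 252 ways.
The other 5 form a derangement: !5 = 44.
Total: 252 × 44 = 11088.

11088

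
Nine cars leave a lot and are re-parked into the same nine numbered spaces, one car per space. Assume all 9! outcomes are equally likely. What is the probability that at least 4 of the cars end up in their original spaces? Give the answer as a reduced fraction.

Favorable outcomes: Σ_{i≥4} C(9,i)·!(9-i) = 126·44 + 126·9 + 84·2 + 36·1 + 9·0 + 1·1 = 6883.
Total outcomes: 9! = 362880.
Probability = 6883/362880 = 6883/362880.

6883/362880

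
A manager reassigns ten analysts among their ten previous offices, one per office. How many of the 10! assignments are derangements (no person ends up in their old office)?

1334961

The subfactorial !10 = [10!/e] (nearest integer).
10! = 3628800, and 3628800/e ≈ 1334960.92, so !10 = 1334961.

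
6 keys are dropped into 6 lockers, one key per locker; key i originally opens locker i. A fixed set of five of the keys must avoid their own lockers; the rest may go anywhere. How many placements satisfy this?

Inclusion-exclusion on the 5 forbidden self-matches:
Σ_{j=0}^{5} (-1)^j C(5,j)(6-j)!
= C(5,0)·6! - C(5,1)·5! + C(5,2)·4! - C(5,3)·3! + C(5,4)·2! - C(5,5)·1!
= 720 - 600 + 240 - 60 + 10 - 1
= 309

309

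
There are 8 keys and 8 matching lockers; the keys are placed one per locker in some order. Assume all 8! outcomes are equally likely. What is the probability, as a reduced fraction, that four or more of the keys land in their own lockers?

257/13440

Favorable outcomes: Σ_{i≥4} C(8,i)·!(8-i) = 70·9 + 56·2 + 28·1 + 8·0 + 1·1 = 771.
Total outcomes: 8! = 40320.
Probability = 771/40320 = 257/13440.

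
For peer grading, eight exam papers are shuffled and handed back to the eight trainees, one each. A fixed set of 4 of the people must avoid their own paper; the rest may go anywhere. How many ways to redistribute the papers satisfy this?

24024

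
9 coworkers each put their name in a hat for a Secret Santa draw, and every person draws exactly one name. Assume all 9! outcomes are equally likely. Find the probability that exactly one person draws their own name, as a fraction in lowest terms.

2119/5760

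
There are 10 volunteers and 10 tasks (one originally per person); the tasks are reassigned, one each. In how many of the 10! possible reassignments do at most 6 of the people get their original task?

Sum C(10,i)·!(10-i) for i = 0..6:
  i=0: C(10,0)·!10 = 1·1334961 = 1334961
  i=1: C(10,1)·!9 = 10·133496 = 1334960
  i=2: C(10,2)·!8 = 45·14833 = 667485
  i=3: C(10,3)·!7 = 120·1854 = 222480
  i=4: C(10,4)·!6 = 210·265 = 55650
  i=5: C(10,5)·!5 = 252·44 = 11088
  i=6: C(10,6)·!4 = 210·9 = 1890
Total = 3628514.

3628514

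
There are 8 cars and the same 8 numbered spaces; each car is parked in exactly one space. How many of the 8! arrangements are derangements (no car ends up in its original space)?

14833

Recurrence: !8 = 7·(!7 + !6).
!8 = 7·(1854 + 265) = 7·2119 = 14833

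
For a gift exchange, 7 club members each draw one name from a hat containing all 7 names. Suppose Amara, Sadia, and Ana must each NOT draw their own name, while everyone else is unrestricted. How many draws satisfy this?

Let A_j be the event that the j-th constrained one is fixed. By inclusion-exclusion over the 3 events:
Σ_{j=0}^{3} (-1)^j C(3,j)(7-j)!
= C(3,0)·7! - C(3,1)·6! + C(3,2)·5! - C(3,3)·4!
= 5040 - 2160 + 360 - 24
= 3216

3216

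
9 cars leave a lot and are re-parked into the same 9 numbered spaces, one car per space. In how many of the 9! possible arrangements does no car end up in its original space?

133496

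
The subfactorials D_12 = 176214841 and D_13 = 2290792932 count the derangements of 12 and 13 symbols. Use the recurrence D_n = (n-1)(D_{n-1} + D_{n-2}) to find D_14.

32071101049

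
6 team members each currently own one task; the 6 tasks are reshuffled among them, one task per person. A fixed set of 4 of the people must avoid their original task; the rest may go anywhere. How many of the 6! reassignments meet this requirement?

Inclusion-exclusion on the 4 forbidden self-matches:
Σ_{j=0}^{4} (-1)^j C(4,j)(6-j)!
= C(4,0)·6! - C(4,1)·5! + C(4,2)·4! - C(4,3)·3! + C(4,4)·2!
= 720 - 480 + 144 - 24 + 2
= 362

362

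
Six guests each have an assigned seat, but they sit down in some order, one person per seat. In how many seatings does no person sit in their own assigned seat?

!6 is the nearest integer to 6!/e.
6! = 720, and 720/e ≈ 264.87, so !6 = 265.

265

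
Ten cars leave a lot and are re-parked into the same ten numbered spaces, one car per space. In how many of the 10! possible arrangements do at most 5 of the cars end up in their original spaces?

3626624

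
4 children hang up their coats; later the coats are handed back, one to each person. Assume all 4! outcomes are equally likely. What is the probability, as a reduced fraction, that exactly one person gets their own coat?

1/3

Favorable outcomes: C(4,1)·!3 = 4·2 = 8.
Total outcomes: 4! = 24.
Probability = 8/24 = 1/3.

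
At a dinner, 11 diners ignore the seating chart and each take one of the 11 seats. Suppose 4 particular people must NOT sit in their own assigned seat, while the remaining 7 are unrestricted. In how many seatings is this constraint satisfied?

Let A_j be the event that the j-th constrained one is fixed. By inclusion-exclusion over the 4 events:
Σ_{j=0}^{4} (-1)^j C(4,j)(11-j)!
= C(4,0)·11! - C(4,1)·10! + C(4,2)·9! - C(4,3)·8! + C(4,4)·7!
= 39916800 - 14515200 + 2177280 - 161280 + 5040
= 27422640

27422640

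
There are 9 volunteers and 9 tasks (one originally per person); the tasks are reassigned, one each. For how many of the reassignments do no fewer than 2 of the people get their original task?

95887

# with exactly i fixed is C(9,i)·!(9-i); sum over i=2..9:
  i=2: C(9,2)·!7 = 36·1854 = 66744
  i=3: C(9,3)·!6 = 84·265 = 22260
  i=4: C(9,4)·!5 = 126·44 = 5544
  i=5: C(9,5)·!4 = 126·9 = 1134
  i=6: C(9,6)·!3 = 84·2 = 168
  i=7: C(9,7)·!2 = 36·1 = 36
  i=8: C(9,8)·!1 = 9·0 = 0
  i=9: C(9,9)·!0 = 1·1 = 1
Total = 95887.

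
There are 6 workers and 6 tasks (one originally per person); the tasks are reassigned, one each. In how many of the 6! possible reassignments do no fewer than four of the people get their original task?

16

Sum C(6,i)·!(6-i) for i = 4..6:
  i=4: C(6,4)·!2 = 15·1 = 15
  i=5: C(6,5)·!1 = 6·0 = 0
  i=6: C(6,6)·!0 = 1·1 = 1
Total = 16.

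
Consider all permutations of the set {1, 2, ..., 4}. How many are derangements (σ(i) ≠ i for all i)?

By inclusion-exclusion, !4 = Σ (-1)^k · 4!/k! for k=0..4
= 4! - 4!/1! + 4!/2! - 4!/3! + 4!/4!
= 24 - 24 + 12 - 4 + 1
= 9

9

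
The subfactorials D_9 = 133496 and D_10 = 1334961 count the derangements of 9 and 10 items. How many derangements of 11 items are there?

14684570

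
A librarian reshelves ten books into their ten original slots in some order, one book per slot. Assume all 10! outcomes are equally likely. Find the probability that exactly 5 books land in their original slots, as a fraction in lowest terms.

11/3600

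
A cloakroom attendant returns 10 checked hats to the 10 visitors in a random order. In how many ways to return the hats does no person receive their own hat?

1334961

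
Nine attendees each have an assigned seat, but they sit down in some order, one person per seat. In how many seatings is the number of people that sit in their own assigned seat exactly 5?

Choose which 5 of the 9 are fixed: C(9,5) = 126.
The other 4 form a derangement: !4 = 9.
Total: 126 × 9 = 1134.

1134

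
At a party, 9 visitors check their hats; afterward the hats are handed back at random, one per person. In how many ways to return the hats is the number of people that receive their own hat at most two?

333737

Sum C(9,i)·!(9-i) for i = 0..2:
  i=0: C(9,0)·!9 = 1·133496 = 133496
  i=1: C(9,1)·!8 = 9·14833 = 133497
  i=2: C(9,2)·!7 = 36·1854 = 66744
Total = 333737.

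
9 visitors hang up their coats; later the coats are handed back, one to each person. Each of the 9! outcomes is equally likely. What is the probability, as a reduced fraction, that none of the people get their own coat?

16687/45360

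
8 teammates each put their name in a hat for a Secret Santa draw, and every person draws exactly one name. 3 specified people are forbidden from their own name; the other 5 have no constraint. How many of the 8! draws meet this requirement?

27240

Inclusion-exclusion on the 3 forbidden self-matches:
Σ_{j=0}^{3} (-1)^j C(3,j)(8-j)!
= C(3,0)·8! - C(3,1)·7! + C(3,2)·6! - C(3,3)·5!
= 40320 - 15120 + 2160 - 120
= 27240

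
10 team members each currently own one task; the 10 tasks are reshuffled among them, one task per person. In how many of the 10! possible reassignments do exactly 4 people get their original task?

Pick the 4 fixed positions: C(10,4) = 210 ways.
The other 6 form a derangement: !6 = 265.
Total: 210 × 265 = 55650.

55650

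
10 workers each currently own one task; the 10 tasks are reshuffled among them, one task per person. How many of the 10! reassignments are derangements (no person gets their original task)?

Recurrence: !10 = 10·!9 + (-1)^10.
!10 = 10·133496 + 1 = 1334961

1334961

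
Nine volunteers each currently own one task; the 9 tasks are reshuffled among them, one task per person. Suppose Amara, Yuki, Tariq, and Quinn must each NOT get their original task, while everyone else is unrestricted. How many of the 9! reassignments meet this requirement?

Let A_j be the event that the j-th constrained one is fixed. By inclusion-exclusion over the 4 events:
Σ_{j=0}^{4} (-1)^j C(4,j)(9-j)!
= C(4,0)·9! - C(4,1)·8! + C(4,2)·7! - C(4,3)·6! + C(4,4)·5!
= 362880 - 161280 + 30240 - 2880 + 120
= 229080

229080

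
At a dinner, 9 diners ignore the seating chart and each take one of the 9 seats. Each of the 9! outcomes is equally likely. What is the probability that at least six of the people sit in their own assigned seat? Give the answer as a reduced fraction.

41/72576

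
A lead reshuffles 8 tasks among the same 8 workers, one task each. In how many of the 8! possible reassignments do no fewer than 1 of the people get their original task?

25487

Sum C(8,i)·!(8-i) for i = 1..8:
  i=1: C(8,1)·!7 = 8·1854 = 14832
  i=2: C(8,2)·!6 = 28·265 = 7420
  i=3: C(8,3)·!5 = 56·44 = 2464
  i=4: C(8,4)·!4 = 70·9 = 630
  i=5: C(8,5)·!3 = 56·2 = 112
  i=6: C(8,6)·!2 = 28·1 = 28
  i=7: C(8,7)·!1 = 8·0 = 0
  i=8: C(8,8)·!0 = 1·1 = 1
Total = 25487.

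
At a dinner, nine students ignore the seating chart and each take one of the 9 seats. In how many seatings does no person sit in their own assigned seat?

By inclusion-exclusion, !9 = Σ (-1)^k · 9!/k! for k=0..9
= 9! - 9!/1! + 9!/2! - 9!/3! + 9!/4! - 9!/5! + 9!/6! - 9!/7! + 9!/8! - 9!/9!
= 362880 - 362880 + 181440 - 60480 + 15120 - 3024 + 504 - 72 + 9 - 1
= 133496

133496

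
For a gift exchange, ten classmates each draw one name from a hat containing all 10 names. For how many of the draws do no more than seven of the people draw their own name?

3628754

Sum C(10,i)·!(10-i) for i = 0..7:
  i=0: C(10,0)·!10 = 1·1334961 = 1334961
  i=1: C(10,1)·!9 = 10·133496 = 1334960
  i=2: C(10,2)·!8 = 45·14833 = 667485
  i=3: C(10,3)·!7 = 120·1854 = 222480
  i=4: C(10,4)·!6 = 210·265 = 55650
  i=5: C(10,5)·!5 = 252·44 = 11088
  i=6: C(10,6)·!4 = 210·9 = 1890
  i=7: C(10,7)·!3 = 120·2 = 240
Total = 3628754.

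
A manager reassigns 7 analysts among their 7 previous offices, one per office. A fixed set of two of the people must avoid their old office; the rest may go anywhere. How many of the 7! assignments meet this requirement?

3720

Inclusion-exclusion on the 2 forbidden self-matches:
Σ_{j=0}^{2} (-1)^j C(2,j)(7-j)!
= C(2,0)·7! - C(2,1)·6! + C(2,2)·5!
= 5040 - 1440 + 120
= 3720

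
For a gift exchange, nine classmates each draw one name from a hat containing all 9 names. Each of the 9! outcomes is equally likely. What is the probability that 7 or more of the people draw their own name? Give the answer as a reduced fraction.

37/362880

Favorable outcomes: Σ_{i≥7} C(9,i)·!(9-i) = 36·1 + 9·0 + 1·1 = 37.
Total outcomes: 9! = 362880.
Probability = 37/362880 = 37/362880.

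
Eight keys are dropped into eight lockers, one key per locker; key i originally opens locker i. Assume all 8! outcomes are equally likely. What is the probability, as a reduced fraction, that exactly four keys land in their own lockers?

1/64

Favorable outcomes: C(8,4)·!4 = 70·9 = 630.
Total outcomes: 8! = 40320.
Probability = 630/40320 = 1/64.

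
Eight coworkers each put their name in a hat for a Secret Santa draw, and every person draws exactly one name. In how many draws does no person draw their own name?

Use !n = n·!(n-1) + (-1)^n.
!8 = 8·1854 + 1 = 14833

14833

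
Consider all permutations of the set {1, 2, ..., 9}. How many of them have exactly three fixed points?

22260

Pick the 3 fixed positions: C(9,3) = 84 ways.
The other 6 form a derangement: !6 = 265.
Total: 84 × 265 = 22260.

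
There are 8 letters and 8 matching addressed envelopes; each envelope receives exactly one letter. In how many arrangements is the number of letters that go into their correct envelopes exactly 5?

Pick the 5 fixed positions: C(8,5) = 56 ways.
The remaining 3 must be deranged: !3 = 2.
Total: 56 × 2 = 112.

112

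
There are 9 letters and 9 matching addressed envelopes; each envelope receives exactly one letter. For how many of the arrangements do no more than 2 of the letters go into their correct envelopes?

333737

Sum C(9,i)·!(9-i) for i = 0..2:
  i=0: C(9,0)·!9 = 1·133496 = 133496
  i=1: C(9,1)·!8 = 9·14833 = 133497
  i=2: C(9,2)·!7 = 36·1854 = 66744
Total = 333737.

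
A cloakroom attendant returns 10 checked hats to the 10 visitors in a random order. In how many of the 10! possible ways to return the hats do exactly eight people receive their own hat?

Choose which 8 of the 10 are fixed: C(10,8) = 45.
The remaining 2 must be deranged: !2 = 1.
Total: 45 × 1 = 45.

45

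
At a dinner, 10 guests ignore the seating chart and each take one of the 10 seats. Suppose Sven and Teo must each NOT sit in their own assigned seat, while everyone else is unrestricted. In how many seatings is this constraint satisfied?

2943360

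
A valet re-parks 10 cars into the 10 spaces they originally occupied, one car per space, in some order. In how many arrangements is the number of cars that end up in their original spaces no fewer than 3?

291394

Sum C(10,i)·!(10-i) for i = 3..10:
  i=3: C(10,3)·!7 = 120·1854 = 222480
  i=4: C(10,4)·!6 = 210·265 = 55650
  i=5: C(10,5)·!5 = 252·44 = 11088
  i=6: C(10,6)·!4 = 210·9 = 1890
  i=7: C(10,7)·!3 = 120·2 = 240
  i=8: C(10,8)·!2 = 45·1 = 45
  i=9: C(10,9)·!1 = 10·0 = 0
  i=10: C(10,10)·!0 = 1·1 = 1
Total = 291394.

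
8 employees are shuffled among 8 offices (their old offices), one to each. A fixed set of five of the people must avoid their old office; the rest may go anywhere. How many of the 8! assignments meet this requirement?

21234

Inclusion-exclusion on the 5 forbidden self-matches:
Σ_{j=0}^{5} (-1)^j C(5,j)(8-j)!
= C(5,0)·8! - C(5,1)·7! + C(5,2)·6! - C(5,3)·5! + C(5,4)·4! - C(5,5)·3!
= 40320 - 25200 + 7200 - 1200 + 120 - 6
= 21234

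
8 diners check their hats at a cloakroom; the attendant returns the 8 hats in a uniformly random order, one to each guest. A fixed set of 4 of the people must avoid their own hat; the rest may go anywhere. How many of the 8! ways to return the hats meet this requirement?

24024

Inclusion-exclusion on the 4 forbidden self-matches:
Σ_{j=0}^{4} (-1)^j C(4,j)(8-j)!
= C(4,0)·8! - C(4,1)·7! + C(4,2)·6! - C(4,3)·5! + C(4,4)·4!
= 40320 - 20160 + 4320 - 480 + 24
= 24024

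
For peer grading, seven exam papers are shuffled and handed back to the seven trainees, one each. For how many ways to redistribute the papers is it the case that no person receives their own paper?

Recurrence: !7 = 7·!6 + (-1)^7.
!7 = 7·265 - 1 = 1854

1854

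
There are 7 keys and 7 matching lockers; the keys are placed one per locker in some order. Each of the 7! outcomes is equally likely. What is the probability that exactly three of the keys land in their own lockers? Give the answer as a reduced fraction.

1/16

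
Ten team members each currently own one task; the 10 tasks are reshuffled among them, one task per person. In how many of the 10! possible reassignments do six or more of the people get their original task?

2176

# with exactly i fixed is C(10,i)·!(10-i); sum over i=6..10:
  i=6: C(10,6)·!4 = 210·9 = 1890
  i=7: C(10,7)·!3 = 120·2 = 240
  i=8: C(10,8)·!2 = 45·1 = 45
  i=9: C(10,9)·!1 = 10·0 = 0
  i=10: C(10,10)·!0 = 1·1 = 1
Total = 2176.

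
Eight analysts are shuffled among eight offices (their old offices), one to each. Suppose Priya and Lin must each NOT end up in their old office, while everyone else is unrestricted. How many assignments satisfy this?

30960

Inclusion-exclusion on the 2 forbidden self-matches:
Σ_{j=0}^{2} (-1)^j C(2,j)(8-j)!
= C(2,0)·8! - C(2,1)·7! + C(2,2)·6!
= 40320 - 10080 + 720
= 30960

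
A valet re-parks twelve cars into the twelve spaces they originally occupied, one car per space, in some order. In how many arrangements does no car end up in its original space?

The number of derangements of 12 is !12 = Σ_{k=0}^{12} (-1)^k·12!/k!
= 12! - 12!/1! + 12!/2! - 12!/3! + 12!/4! - 12!/5! + 12!/6! - 12!/7! + 12!/8! - 12!/9! + 12!/10! - 12!/11! + 12!/12!
= 479001600 - 479001600 + 239500800 - 79833600 + 19958400 - 3991680 + 665280 - 95040 + 11880 - 1320 + 132 - 12 + 1
= 176214841

176214841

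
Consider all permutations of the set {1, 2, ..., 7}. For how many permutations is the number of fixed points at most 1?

# with exactly i fixed is C(7,i)·!(7-i); sum over i=0..1:
  i=0: C(7,0)·!7 = 1·1854 = 1854
  i=1: C(7,1)·!6 = 7·265 = 1855
Total = 3709.

3709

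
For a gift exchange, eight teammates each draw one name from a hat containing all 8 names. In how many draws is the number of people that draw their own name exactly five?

112

Choose which 5 of the 8 are fixed: C(8,5) = 56.
The remaining 3 must be deranged: !3 = 2.
Total: 56 × 2 = 112.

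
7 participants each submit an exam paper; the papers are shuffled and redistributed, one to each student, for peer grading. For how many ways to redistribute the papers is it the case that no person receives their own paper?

1854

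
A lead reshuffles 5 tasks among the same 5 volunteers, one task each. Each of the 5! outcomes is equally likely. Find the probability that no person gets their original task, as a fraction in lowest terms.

Favorable outcomes: !5 = 44.
Total outcomes: 5! = 120.
Probability = 44/120 = 11/30.

11/30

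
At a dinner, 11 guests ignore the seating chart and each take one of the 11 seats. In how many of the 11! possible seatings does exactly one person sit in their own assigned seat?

Pick the single fixed position: C(11,1) = 11 ways.
The remaining 10 must be deranged: !10 = 1334961.
Total: 11 × 1334961 = 14684571.

14684571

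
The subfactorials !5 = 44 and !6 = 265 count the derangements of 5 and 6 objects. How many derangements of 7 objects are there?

1854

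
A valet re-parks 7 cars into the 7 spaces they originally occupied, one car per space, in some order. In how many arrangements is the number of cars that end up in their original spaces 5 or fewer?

Sum C(7,i)·!(7-i) for i = 0..5:
  i=0: C(7,0)·!7 = 1·1854 = 1854
  i=1: C(7,1)·!6 = 7·265 = 1855
  i=2: C(7,2)·!5 = 21·44 = 924
  i=3: C(7,3)·!4 = 35·9 = 315
  i=4: C(7,4)·!3 = 35·2 = 70
  i=5: C(7,5)·!2 = 21·1 = 21
Total = 5039.

5039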